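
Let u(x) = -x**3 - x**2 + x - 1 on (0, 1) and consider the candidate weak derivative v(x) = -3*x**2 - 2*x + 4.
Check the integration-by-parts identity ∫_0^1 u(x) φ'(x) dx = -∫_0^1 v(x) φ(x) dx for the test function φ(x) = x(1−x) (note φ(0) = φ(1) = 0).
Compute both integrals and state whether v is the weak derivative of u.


LHS = 3/20, RHS = -7/20. No, v is not the weak derivative of u.

u(x) = -x**3 - x**2 + x - 1, classical derivative u'(x) = -3*x**2 - 2*x + 1.
φ(x) = x(1−x), so φ'(x) = 1 - 2*x.
Note φ(0) = φ(1) = 0, so the boundary term u·φ vanishes.
LHS = ∫_0^1 u(x) φ'(x) dx = ∫_0^1 (2*x^4 + x^3 - 3*x^2 + 3*x - 1) dx. Term by term:
  ∫_0^1 2*x^4 dx = 2/5;  ∫_0^1 x^3 dx = 1/4;  ∫_0^1 -3*x^2 dx = -1;
  ∫_0^1 3*x dx = 3/2;  ∫_0^1 -1 dx = -1.
Sum: 2/5 + 1/4 − 1 + 3/2 − 1 = 3/20.
So LHS = 3/20.
∫_0^1 v(x) φ(x) dx = ∫_0^1 (3*x^4 - x^3 - 6*x^2 + 4*x) dx. Term by term:
  ∫_0^1 3*x^4 dx = 3/5;  ∫_0^1 -x^3 dx = -1/4;  ∫_0^1 -6*x^2 dx = -2;
  ∫_0^1 4*x dx = 2.
Sum: 3/5 − 1/4 − 2 + 2 = 7/20.
So RHS = -∫_0^1 v(x) φ(x) dx = -7/20.
LHS − RHS = 1/2 ≠ 0, so the identity fails.
(For a valid weak derivative the identity must hold for EVERY test function, in particular this one. The failure shows v is NOT the weak derivative of u.)
Correct weak derivative would be u'(x) = -3*x**2 - 2*x + 1.


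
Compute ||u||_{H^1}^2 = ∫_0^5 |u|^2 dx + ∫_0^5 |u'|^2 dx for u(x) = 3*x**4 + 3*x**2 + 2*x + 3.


||u||_{H^1}^2 = 82143440/21

The H^1 norm (squared) on an interval (0, L) is
  ||u||_{H^1}^2 = ∫_0^L u(x)^2 dx + ∫_0^L u'(x)^2 dx.
Compute u'(x) = 12*x**3 + 6*x + 2.
Then u(x)^2 = 9*x**8 + 18*x**6 + 12*x**5 + 27*x**4 + 12*x**3 + 22*x**2 + 12*x + 9 and u'(x)^2 = 144*x**6 + 144*x**4 + 48*x**3 + 36*x**2 + 24*x + 4.
Integrate each monomial from 0 to 5 using ∫_0^5 c·x^n dx = c·5^(n+1)/(n+1):
  ∫_0^5 u(x)^2 dx = ∫_0^5 (9*x^8 + 18*x^6 + 12*x^5 + 27*x^4 + 12*x^3 + 22*x^2 + 12*x + 9) dx. Term by term:
    ∫_0^5 9*x^8 dx = 1953125;  ∫_0^5 18*x^6 dx = 1406250/7;  ∫_0^5 12*x^5 dx = 31250;
    ∫_0^5 27*x^4 dx = 16875;  ∫_0^5 12*x^3 dx = 1875;  ∫_0^5 22*x^2 dx = 2750/3;
    ∫_0^5 12*x dx = 150;  ∫_0^5 9 dx = 45.
  Sum: 1953125 + 1406250/7 + 31250 + 16875 + 1875 + 2750/3 + 150 + 45 = 46307720/21.
  ∫_0^5 u'(x)^2 dx = ∫_0^5 (144*x^6 + 144*x^4 + 48*x^3 + 36*x^2 + 24*x + 4) dx. Term by term:
    ∫_0^5 144*x^6 dx = 11250000/7;  ∫_0^5 144*x^4 dx = 90000;  ∫_0^5 48*x^3 dx = 7500;
    ∫_0^5 36*x^2 dx = 1500;  ∫_0^5 24*x dx = 300;  ∫_0^5 4 dx = 20.
  Sum: 11250000/7 + 90000 + 7500 + 1500 + 300 + 20 = 11945240/7.
Adding: ||u||_{H^1}^2 = 46307720/21 + 11945240/7 = 82143440/21.


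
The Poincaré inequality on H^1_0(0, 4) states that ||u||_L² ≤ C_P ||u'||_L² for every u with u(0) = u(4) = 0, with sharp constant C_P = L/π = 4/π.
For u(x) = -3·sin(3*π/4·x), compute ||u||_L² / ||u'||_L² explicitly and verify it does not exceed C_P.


||u||_L² / ||u'||_L² = 4/(3*π) < C_P = 4/π.

u(x) = -3·sin(3*π/4·x), so u'(x) = -9*π*cos(3*π*x/4)/4.
Writing u(x) = A·sin(kπx/L) with A = -3 and k = 3, use ∫_0^L sin²(kπx/L) dx = L/2 and ∫_0^L cos²(kπx/L) dx = L/2.
u² = 9·sin²(3*π/4·x) and (u')² = 81*π^2/16·cos²(3*π/4·x), and each of sin², cos² integrates to L/2 = 2 over (0, 4).
∫_0^4 u² dx = 18, so ||u||_L² = 3*sqrt(2).
∫_0^4 (u')² dx = 81*π^2/8, so ||u'||_L² = 9*sqrt(2)*π/4.
Ratio ||u||_L² / ||u'||_L² = 4/(3*π).
Sharp Poincaré constant on H^1_0(0, 4) is C_P = L/π = 4/π, achieved by sin(π/4·x).
This is the k = 3 harmonic; the ratio L/(kπ) is strictly less than C_P = L/π, consistent with the sharp inequality ||u||_L² ≤ C_P ||u'||_L².


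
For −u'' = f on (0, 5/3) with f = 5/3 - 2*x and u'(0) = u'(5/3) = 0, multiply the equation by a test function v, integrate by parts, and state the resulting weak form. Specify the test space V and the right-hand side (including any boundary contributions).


V = H^1(0, 5/3) (no boundary constraint on v; u is determined up to an additive constant); weak form: ∫_0^5/3 u'v' dx = ∫_0^5/3 (5/3 - 2*x) v dx for all v ∈ V.

Multiply both sides by a test function v and integrate from 0 to 5/3:
  ∫_0^5/3 −u''(x) v(x) dx = ∫_0^5/3 f(x) v(x) dx.
Integrate the LHS by parts once:
  ∫_0^5/3 −u'' v dx = −[u'(x) v(x)]_0^5/3 + ∫_0^5/3 u'(x) v'(x) dx.
Thus ∫_0^5/3 u'(x) v'(x) dx = ∫_0^5/3 f(x) v(x) dx + [u'(x) v(x)]_0^5/3.
Choose V so that boundary terms are either known or forced to vanish.
u has homogeneous Neumann: u'(0) = u'(5/3) = 0. So [u' v]_0^5/3 = 0·v(5/3) − 0·v(0) = 0 for any v; take V = H^1(0, 5/3).
Weak formulation: find u (satisfying any essential BC) such that ∫_0^5/3 u'(x) v'(x) dx = ∫_0^5/3 f v dx for all v ∈ V (homogeneous Neumann, so boundary terms vanish).
Substituting f(x) = 5/3 - 2*x, the right-hand side is ∫_0^5/3 (5/3 - 2*x) v dx.
Compatibility check (pure Neumann): taking v ≡ 1 ∈ V gives 0 = ∫_0^5/3 f dx + (0) − (0), i.e. ∫_0^5/3 f dx must equal u'(0) − u'(5/3) = 0. Indeed ∫_0^5/3 (5/3 - 2*x) dx = 0, so the data are compatible. The solution is then unique only up to an additive constant (fix it e.g. by requiring ∫_0^5/3 u dx = 0).


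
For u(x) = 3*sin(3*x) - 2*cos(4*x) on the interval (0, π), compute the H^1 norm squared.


||u||_{H^1(0,π)}^2 = 1224/7 + 79*π

u'(x) = 8*sin(4*x) + 9*cos(3*x).
Expand u² and (u')² and integrate term by term on (0, π), using: for integers n ≥ 1, ∫_0^π sin²(nx) dx = ∫_0^π cos²(nx) dx = π/2; for n ≠ n', ∫_0^π sin(nx)sin(n'x) dx = ∫_0^π cos(nx)cos(n'x) dx = 0; and by product-to-sum, ∫_0^π sin(nx)cos(n'x) dx = ½∫_0^π [sin((n+n')x) + sin((n−n')x)] dx, which is 0 when n+n' is even and 2n/(n²−n'²) when n+n' is odd (it need not vanish on (0, π)).
  u² squared terms: (-2)²·∫cos(4x)² dx = 4·π/2 = 2*π;  (3)²·∫sin(3x)² dx = 9·π/2 = 9*π/2.
  u² cross terms: 2·(-2)·(3)·∫cos(4x)·sin(3x) dx = -12·(-6/7) = 72/7.
  So ∫_0^π u² dx = 2*π + 9*π/2 + 72/7 = 72/7 + 13*π/2.
  (u')² squared terms: (8)²·∫sin(4x)² dx = 64·π/2 = 32*π;  (9)²·∫cos(3x)² dx = 81·π/2 = 81*π/2.
  (u')² cross terms: 2·(8)·(9)·∫sin(4x)·cos(3x) dx = 144·(8/7) = 1152/7.
  So ∫_0^π (u')² dx = 32*π + 81*π/2 + 1152/7 = 1152/7 + 145*π/2.
||u||_{H^1}^2 = (72/7 + 13*π/2) + (1152/7 + 145*π/2) = 1224/7 + 79*π.


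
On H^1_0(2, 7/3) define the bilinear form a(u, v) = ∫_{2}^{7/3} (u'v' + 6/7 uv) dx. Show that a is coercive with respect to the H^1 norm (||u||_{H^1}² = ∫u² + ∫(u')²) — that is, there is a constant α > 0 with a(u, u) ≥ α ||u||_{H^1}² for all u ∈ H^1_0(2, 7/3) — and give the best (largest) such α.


α = 3*(2 + 21*π^2)/(7*(1 + 9*π^2))

Coercivity of a(·,·) on H^1_0(2, 7/3) means a(u, u) ≥ α ||u||_{H^1}² for every u ∈ H^1_0.
The interval has length L = 1/3, and Poincaré/coercivity depend only on L. Here a(u, u) = ∫(u')² + (6/7)·∫u².
Here 0 < c = 6/7 < 1. The condition a(u,u) ≥ α||u||_{H^1}² reads (1−α)∫(u')² ≥ (α−c)∫u². Any admissible α is ≤ 1 (rapidly oscillating u have ∫u²/∫(u')² → 0), and α = 1 would force 0 ≥ (1−c)∫u², impossible since c < 1; so 1−α > 0. By the sharp Poincaré inequality on H^1_0 of an interval of length L, ∫(u')² ≥ (π/L)²∫u² with equality for the first sine mode sin(π(x−x₀)/L) (x₀ the left endpoint), so the inequality holds for all u iff (1−α)(π/L)² ≥ α − c, i.e. α ≤ ((π/L)² + c)/((π/L)² + 1) = (1 + c(L/π)²)/(1 + (L/π)²). With (π/L)² = 9*π^2 and c = 6/7, the largest admissible constant is α = ((π/L)² + c)/((π/L)² + 1).
Simplifying, α = 3*(2 + 21*π^2)/(7*(1 + 9*π^2)).


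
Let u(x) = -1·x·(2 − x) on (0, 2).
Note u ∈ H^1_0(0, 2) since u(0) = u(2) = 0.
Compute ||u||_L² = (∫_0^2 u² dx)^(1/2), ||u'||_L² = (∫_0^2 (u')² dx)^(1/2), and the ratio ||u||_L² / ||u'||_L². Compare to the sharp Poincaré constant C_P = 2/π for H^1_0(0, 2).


||u||_L² / ||u'||_L² = sqrt(10)/5 < C_P = 2/π.

u(x) = -1·x·(2 − x), so u'(x) = 2*x - 2.
u(x) = -1·x·(2 − x) vanishes at x = 0 and x = 2, so u ∈ H^1_0(0, 2). Differentiate via the product rule and integrate the resulting polynomials term by term.
  ∫_0^2 u² dx = ∫_0^2 (x^4 - 4*x^3 + 4*x^2) dx. Term by term:
    ∫_0^2 x^4 dx = 32/5;  ∫_0^2 -4*x^3 dx = -16;  ∫_0^2 4*x^2 dx = 32/3.
  Sum: 32/5 − 16 + 32/3 = 16/15.
  ∫_0^2 (u')² dx = ∫_0^2 (4*x^2 - 8*x + 4) dx. Term by term:
    ∫_0^2 4*x^2 dx = 32/3;  ∫_0^2 -8*x dx = -16;  ∫_0^2 4 dx = 8.
  Sum: 32/3 − 16 + 8 = 8/3.
∫_0^2 u² dx = 16/15, so ||u||_L² = 4*sqrt(15)/15.
∫_0^2 (u')² dx = 8/3, so ||u'||_L² = 2*sqrt(6)/3.
Ratio ||u||_L² / ||u'||_L² = sqrt(10)/5.
Sharp Poincaré constant on H^1_0(0, 2) is C_P = L/π = 2/π, achieved by sin(π/2·x).
A polynomial bump cannot attain the sharp Poincaré constant (only the first sine eigenfunction does), so the ratio is strictly less than C_P, consistent with ||u||_L² ≤ C_P ||u'||_L².


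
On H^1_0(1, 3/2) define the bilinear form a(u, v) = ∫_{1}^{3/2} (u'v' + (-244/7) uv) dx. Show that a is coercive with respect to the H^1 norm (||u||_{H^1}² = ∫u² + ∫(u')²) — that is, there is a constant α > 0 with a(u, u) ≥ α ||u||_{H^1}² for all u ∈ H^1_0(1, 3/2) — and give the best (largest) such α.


α = 4*(-61 + 7*π^2)/(7*(1 + 4*π^2))

Coercivity of a(·,·) on H^1_0(1, 3/2) means a(u, u) ≥ α ||u||_{H^1}² for every u ∈ H^1_0.
The interval has length L = 1/2, and Poincaré/coercivity depend only on L. Here a(u, u) = ∫(u')² + (-244/7)·∫u².
Here c = -244/7 < 0 with |c| < (π/L)² = 4*π^2, so coercivity still holds. The condition a(u,u) ≥ α||u||_{H^1}² reads (1−α)∫(u')² ≥ (α−c)∫u². Any admissible α is ≤ 1 (rapidly oscillating u have ∫u²/∫(u')² → 0), and α = 1 would force 0 ≥ (1−c)∫u², impossible since c < 1; so 1−α > 0. By the sharp Poincaré inequality on H^1_0 of an interval of length L, ∫(u')² ≥ (π/L)²∫u² with equality for the first sine mode sin(π(x−x₀)/L) (x₀ the left endpoint), so the inequality holds for all u iff (1−α)(π/L)² ≥ α − c, i.e. α ≤ ((π/L)² + c)/((π/L)² + 1) = (1 + c(L/π)²)/(1 + (L/π)²). (Direct route, valid since c ≤ 0: Poincaré gives c∫u² ≥ c(L/π)²∫(u')², so a(u,u) ≥ (1 + c(L/π)²)∫(u')², while ||u||_{H^1}² ≤ (1 + (L/π)²)∫(u')²; dividing yields the same α.) With (π/L)² = 4*π^2 and c = -244/7, the largest admissible constant is α = ((π/L)² + c)/((π/L)² + 1).
Simplifying, α = 4*(-61 + 7*π^2)/(7*(1 + 4*π^2)).


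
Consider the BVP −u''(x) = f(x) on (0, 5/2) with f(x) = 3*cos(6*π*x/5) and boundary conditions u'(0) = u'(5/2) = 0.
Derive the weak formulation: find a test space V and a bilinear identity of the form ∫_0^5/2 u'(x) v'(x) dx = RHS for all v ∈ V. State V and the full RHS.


V = H^1(0, 5/2) (no boundary constraint on v; u is determined up to an additive constant); weak form: ∫_0^5/2 u'v' dx = ∫_0^5/2 (3*cos(6*π*x/5)) v dx for all v ∈ V.

Multiply both sides by a test function v and integrate from 0 to 5/2:
  ∫_0^5/2 −u''(x) v(x) dx = ∫_0^5/2 f(x) v(x) dx.
Integrate the LHS by parts once:
  ∫_0^5/2 −u'' v dx = −[u'(x) v(x)]_0^5/2 + ∫_0^5/2 u'(x) v'(x) dx.
Thus ∫_0^5/2 u'(x) v'(x) dx = ∫_0^5/2 f(x) v(x) dx + [u'(x) v(x)]_0^5/2.
Choose V so that boundary terms are either known or forced to vanish.
u has homogeneous Neumann: u'(0) = u'(5/2) = 0. So [u' v]_0^5/2 = 0·v(5/2) − 0·v(0) = 0 for any v; take V = H^1(0, 5/2).
Weak formulation: find u (satisfying any essential BC) such that ∫_0^5/2 u'(x) v'(x) dx = ∫_0^5/2 f v dx for all v ∈ V (homogeneous Neumann, so boundary terms vanish).
Substituting f(x) = 3*cos(6*π*x/5), the right-hand side is ∫_0^5/2 (3*cos(6*π*x/5)) v dx.
Compatibility check (pure Neumann): taking v ≡ 1 ∈ V gives 0 = ∫_0^5/2 f dx + (0) − (0), i.e. ∫_0^5/2 f dx must equal u'(0) − u'(5/2) = 0. Indeed ∫_0^5/2 (3*cos(6*π*x/5)) dx = 0, so the data are compatible. The solution is then unique only up to an additive constant (fix it e.g. by requiring ∫_0^5/2 u dx = 0).


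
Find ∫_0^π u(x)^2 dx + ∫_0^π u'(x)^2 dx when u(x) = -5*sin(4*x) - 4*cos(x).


||u||_{H^1(0,π)}^2 = 128/3 + 457*π/2

u'(x) = 4*sin(x) - 20*cos(4*x).
Expand u² and (u')² and integrate term by term on (0, π), using: for integers n ≥ 1, ∫_0^π sin²(nx) dx = ∫_0^π cos²(nx) dx = π/2; for n ≠ n', ∫_0^π sin(nx)sin(n'x) dx = ∫_0^π cos(nx)cos(n'x) dx = 0; and by product-to-sum, ∫_0^π sin(nx)cos(n'x) dx = ½∫_0^π [sin((n+n')x) + sin((n−n')x)] dx, which is 0 when n+n' is even and 2n/(n²−n'²) when n+n' is odd (it need not vanish on (0, π)).
  u² squared terms: (-5)²·∫sin(4x)² dx = 25·π/2 = 25*π/2;  (-4)²·∫cos(x)² dx = 16·π/2 = 8*π.
  u² cross terms: 2·(-5)·(-4)·∫sin(4x)·cos(x) dx = 40·(8/15) = 64/3.
  So ∫_0^π u² dx = 25*π/2 + 8*π + 64/3 = 64/3 + 41*π/2.
  (u')² squared terms: (-20)²·∫cos(4x)² dx = 400·π/2 = 200*π;  (4)²·∫sin(x)² dx = 16·π/2 = 8*π.
  (u')² cross terms: 2·(-20)·(4)·∫cos(4x)·sin(x) dx = -160·(-2/15) = 64/3.
  So ∫_0^π (u')² dx = 200*π + 8*π + 64/3 = 64/3 + 208*π.
||u||_{H^1}^2 = (64/3 + 41*π/2) + (64/3 + 208*π) = 128/3 + 457*π/2.


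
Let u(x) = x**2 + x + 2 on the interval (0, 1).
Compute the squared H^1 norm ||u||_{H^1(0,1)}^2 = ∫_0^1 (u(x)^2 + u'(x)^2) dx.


||u||_{H^1}^2 = 127/10

The H^1 norm (squared) on an interval (0, L) is
  ||u||_{H^1}^2 = ∫_0^L u(x)^2 dx + ∫_0^L u'(x)^2 dx.
Compute u'(x) = 2*x + 1.
Then u(x)^2 = x**4 + 2*x**3 + 5*x**2 + 4*x + 4 and u'(x)^2 = 4*x**2 + 4*x + 1.
Integrate each monomial from 0 to 1 using ∫_0^1 c·x^n dx = c·1^(n+1)/(n+1):
  ∫_0^1 u(x)^2 dx = ∫_0^1 (x^4 + 2*x^3 + 5*x^2 + 4*x + 4) dx. Term by term:
    ∫_0^1 x^4 dx = 1/5;  ∫_0^1 2*x^3 dx = 1/2;  ∫_0^1 5*x^2 dx = 5/3;
    ∫_0^1 4*x dx = 2;  ∫_0^1 4 dx = 4.
  Sum: 1/5 + 1/2 + 5/3 + 2 + 4 = 251/30.
  ∫_0^1 u'(x)^2 dx = ∫_0^1 (4*x^2 + 4*x + 1) dx. Term by term:
    ∫_0^1 4*x^2 dx = 4/3;  ∫_0^1 4*x dx = 2;  ∫_0^1 1 dx = 1.
  Sum: 4/3 + 2 + 1 = 13/3.
Adding: ||u||_{H^1}^2 = 251/30 + 13/3 = 127/10.


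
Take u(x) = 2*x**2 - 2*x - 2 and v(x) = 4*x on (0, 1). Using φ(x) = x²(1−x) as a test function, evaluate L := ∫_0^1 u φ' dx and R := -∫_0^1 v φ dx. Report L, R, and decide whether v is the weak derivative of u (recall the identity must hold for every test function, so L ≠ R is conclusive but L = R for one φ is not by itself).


LHS = -1/30, RHS = -1/5. No, v is not the weak derivative of u.

u(x) = 2*x**2 - 2*x - 2, classical derivative u'(x) = 4*x - 2.
φ(x) = x²(1−x), so φ'(x) = x*(2 - 3*x).
Note φ(0) = φ(1) = 0, so the boundary term u·φ vanishes.
LHS = ∫_0^1 u(x) φ'(x) dx = ∫_0^1 (-6*x^4 + 10*x^3 + 2*x^2 - 4*x) dx. Term by term:
  ∫_0^1 -6*x^4 dx = -6/5;  ∫_0^1 10*x^3 dx = 5/2;  ∫_0^1 2*x^2 dx = 2/3;
  ∫_0^1 -4*x dx = -2.
Sum: -6/5 + 5/2 + 2/3 − 2 = -1/30.
So LHS = -1/30.
∫_0^1 v(x) φ(x) dx = ∫_0^1 (-4*x^4 + 4*x^3) dx. Term by term:
  ∫_0^1 -4*x^4 dx = -4/5;  ∫_0^1 4*x^3 dx = 1.
Sum: -4/5 + 1 = 1/5.
So RHS = -∫_0^1 v(x) φ(x) dx = -1/5.
LHS − RHS = 1/6 ≠ 0, so the identity fails.
(For a valid weak derivative the identity must hold for EVERY test function, in particular this one. The failure shows v is NOT the weak derivative of u.)
Correct weak derivative would be u'(x) = 4*x - 2.


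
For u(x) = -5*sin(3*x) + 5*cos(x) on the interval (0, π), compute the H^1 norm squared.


||u||_{H^1(0,π)}^2 = 150*π

u'(x) = -5*sin(x) - 15*cos(3*x).
Expand u² and (u')² and integrate term by term on (0, π), using: for integers n ≥ 1, ∫_0^π sin²(nx) dx = ∫_0^π cos²(nx) dx = π/2; for n ≠ n', ∫_0^π sin(nx)sin(n'x) dx = ∫_0^π cos(nx)cos(n'x) dx = 0; and by product-to-sum, ∫_0^π sin(nx)cos(n'x) dx = ½∫_0^π [sin((n+n')x) + sin((n−n')x)] dx, which is 0 when n+n' is even and 2n/(n²−n'²) when n+n' is odd (it need not vanish on (0, π)).
  u² squared terms: (-5)²·∫sin(3x)² dx = 25·π/2 = 25*π/2;  (5)²·∫cos(x)² dx = 25·π/2 = 25*π/2.
  u² cross terms: 2·(-5)·(5)·∫sin(3x)·cos(x) dx = -50·(0) = 0.
  So ∫_0^π u² dx = 25*π/2 + 25*π/2 + 0 = 25*π.
  (u')² squared terms: (-15)²·∫cos(3x)² dx = 225·π/2 = 225*π/2;  (-5)²·∫sin(x)² dx = 25·π/2 = 25*π/2.
  (u')² cross terms: 2·(-15)·(-5)·∫cos(3x)·sin(x) dx = 150·(0) = 0.
  So ∫_0^π (u')² dx = 225*π/2 + 25*π/2 + 0 = 125*π.
||u||_{H^1}^2 = (25*π) + (125*π) = 150*π.


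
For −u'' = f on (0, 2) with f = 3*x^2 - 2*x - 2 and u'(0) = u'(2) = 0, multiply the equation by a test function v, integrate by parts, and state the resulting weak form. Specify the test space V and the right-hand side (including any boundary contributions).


V = H^1(0, 2) (no boundary constraint on v; u is determined up to an additive constant); weak form: ∫_0^2 u'v' dx = ∫_0^2 (3*x^2 - 2*x - 2) v dx for all v ∈ V.

Multiply both sides by a test function v and integrate from 0 to 2:
  ∫_0^2 −u''(x) v(x) dx = ∫_0^2 f(x) v(x) dx.
Integrate the LHS by parts once:
  ∫_0^2 −u'' v dx = −[u'(x) v(x)]_0^2 + ∫_0^2 u'(x) v'(x) dx.
Thus ∫_0^2 u'(x) v'(x) dx = ∫_0^2 f(x) v(x) dx + [u'(x) v(x)]_0^2.
Choose V so that boundary terms are either known or forced to vanish.
u has homogeneous Neumann: u'(0) = u'(2) = 0. So [u' v]_0^2 = 0·v(2) − 0·v(0) = 0 for any v; take V = H^1(0, 2).
Weak formulation: find u (satisfying any essential BC) such that ∫_0^2 u'(x) v'(x) dx = ∫_0^2 f v dx for all v ∈ V (homogeneous Neumann, so boundary terms vanish).
Substituting f(x) = 3*x^2 - 2*x - 2, the right-hand side is ∫_0^2 (3*x^2 - 2*x - 2) v dx.
Compatibility check (pure Neumann): taking v ≡ 1 ∈ V gives 0 = ∫_0^2 f dx + (0) − (0), i.e. ∫_0^2 f dx must equal u'(0) − u'(2) = 0. Indeed ∫_0^2 (3*x^2 - 2*x - 2) dx = 0, so the data are compatible. The solution is then unique only up to an additive constant (fix it e.g. by requiring ∫_0^2 u dx = 0).


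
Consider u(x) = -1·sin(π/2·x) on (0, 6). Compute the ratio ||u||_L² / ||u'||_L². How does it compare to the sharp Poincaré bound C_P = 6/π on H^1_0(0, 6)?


||u||_L² / ||u'||_L² = 2/π < C_P = 6/π.

u(x) = -1·sin(π/2·x), so u'(x) = -π*cos(π*x/2)/2.
Writing u(x) = A·sin(kπx/L) with A = -1 and k = 3, use ∫_0^L sin²(kπx/L) dx = L/2 and ∫_0^L cos²(kπx/L) dx = L/2.
u² = 1·sin²(π/2·x) and (u')² = π^2/4·cos²(π/2·x), and each of sin², cos² integrates to L/2 = 3 over (0, 6).
∫_0^6 u² dx = 3, so ||u||_L² = sqrt(3).
∫_0^6 (u')² dx = 3*π^2/4, so ||u'||_L² = sqrt(3)*π/2.
Ratio ||u||_L² / ||u'||_L² = 2/π.
Sharp Poincaré constant on H^1_0(0, 6) is C_P = L/π = 6/π, achieved by sin(π/6·x).
This is the k = 3 harmonic; the ratio L/(kπ) is strictly less than C_P = L/π, consistent with the sharp inequality ||u||_L² ≤ C_P ||u'||_L².


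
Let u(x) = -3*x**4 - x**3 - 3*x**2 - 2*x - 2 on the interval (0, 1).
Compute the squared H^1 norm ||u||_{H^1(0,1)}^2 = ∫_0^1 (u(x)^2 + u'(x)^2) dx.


||u||_{H^1}^2 = 61307/420

The H^1 norm (squared) on an interval (0, L) is
  ||u||_{H^1}^2 = ∫_0^L u(x)^2 dx + ∫_0^L u'(x)^2 dx.
Compute u'(x) = -12*x**3 - 3*x**2 - 6*x - 2.
Then u(x)^2 = 9*x**8 + 6*x**7 + 19*x**6 + 18*x**5 + 25*x**4 + 16*x**3 + 16*x**2 + 8*x + 4 and u'(x)^2 = 144*x**6 + 72*x**5 + 153*x**4 + 84*x**3 + 48*x**2 + 24*x + 4.
Integrate each monomial from 0 to 1 using ∫_0^1 c·x^n dx = c·1^(n+1)/(n+1):
  ∫_0^1 u(x)^2 dx = ∫_0^1 (9*x^8 + 6*x^7 + 19*x^6 + 18*x^5 + 25*x^4 + 16*x^3 + 16*x^2 + 8*x + 4) dx. Term by term:
    ∫_0^1 9*x^8 dx = 1;  ∫_0^1 6*x^7 dx = 3/4;  ∫_0^1 19*x^6 dx = 19/7;
    ∫_0^1 18*x^5 dx = 3;  ∫_0^1 25*x^4 dx = 5;  ∫_0^1 16*x^3 dx = 4;
    ∫_0^1 16*x^2 dx = 16/3;  ∫_0^1 8*x dx = 4;  ∫_0^1 4 dx = 4.
  Sum: 1 + 3/4 + 19/7 + 3 + 5 + 4 + 16/3 + 4 + 4 = 2503/84.
  ∫_0^1 u'(x)^2 dx = ∫_0^1 (144*x^6 + 72*x^5 + 153*x^4 + 84*x^3 + 48*x^2 + 24*x + 4) dx. Term by term:
    ∫_0^1 144*x^6 dx = 144/7;  ∫_0^1 72*x^5 dx = 12;  ∫_0^1 153*x^4 dx = 153/5;
    ∫_0^1 84*x^3 dx = 21;  ∫_0^1 48*x^2 dx = 16;  ∫_0^1 24*x dx = 12;
    ∫_0^1 4 dx = 4.
  Sum: 144/7 + 12 + 153/5 + 21 + 16 + 12 + 4 = 4066/35.
Adding: ||u||_{H^1}^2 = 2503/84 + 4066/35 = 61307/420.


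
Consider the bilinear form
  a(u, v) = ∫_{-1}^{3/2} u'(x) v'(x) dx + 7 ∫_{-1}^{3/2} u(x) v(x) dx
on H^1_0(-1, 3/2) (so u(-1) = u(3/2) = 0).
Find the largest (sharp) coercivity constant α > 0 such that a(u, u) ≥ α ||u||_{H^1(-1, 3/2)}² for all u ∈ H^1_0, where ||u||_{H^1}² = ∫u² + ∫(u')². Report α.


α = 1

Coercivity of a(·,·) on H^1_0(-1, 3/2) means a(u, u) ≥ α ||u||_{H^1}² for every u ∈ H^1_0.
The interval has length L = 5/2, and Poincaré/coercivity depend only on L. Here a(u, u) = ∫(u')² + (7)·∫u².
Here c = 7 ≥ 1, so a(u,u) = ∫(u')² + c∫u² ≥ ∫(u')² + ∫u² = ||u||_{H^1}², i.e. α = 1 works. No larger α is possible: a(u,u) ≥ α||u||_{H^1}² means (1−α)∫(u')² ≥ (α−c)∫u², and for the modes u_n = sin(nπ(x−x₀)/L) (x₀ the left endpoint) one has ∫u_n²/∫(u_n')² = (L/(nπ))² → 0, so a(u_n,u_n)/||u_n||_{H^1}² → 1. Hence the optimal constant is α = 1.
Therefore α = 1.


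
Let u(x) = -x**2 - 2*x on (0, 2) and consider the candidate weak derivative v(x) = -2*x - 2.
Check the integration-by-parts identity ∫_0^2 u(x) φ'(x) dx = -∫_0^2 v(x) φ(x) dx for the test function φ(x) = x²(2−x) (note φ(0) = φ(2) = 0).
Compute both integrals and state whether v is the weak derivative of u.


LHS = 88/15, RHS = 88/15. Yes, v = u' weakly.

u(x) = -x**2 - 2*x, classical derivative u'(x) = -2*x - 2.
φ(x) = x²(2−x), so φ'(x) = x*(4 - 3*x).
Note φ(0) = φ(2) = 0, so the boundary term u·φ vanishes.
LHS = ∫_0^2 u(x) φ'(x) dx = ∫_0^2 (3*x^4 + 2*x^3 - 8*x^2) dx. Term by term:
  ∫_0^2 3*x^4 dx = 96/5;  ∫_0^2 2*x^3 dx = 8;  ∫_0^2 -8*x^2 dx = -64/3.
Sum: 96/5 + 8 − 64/3 = 88/15.
So LHS = 88/15.
∫_0^2 v(x) φ(x) dx = ∫_0^2 (2*x^4 - 2*x^3 - 4*x^2) dx. Term by term:
  ∫_0^2 2*x^4 dx = 64/5;  ∫_0^2 -2*x^3 dx = -8;  ∫_0^2 -4*x^2 dx = -32/3.
Sum: 64/5 − 8 − 32/3 = -88/15.
So RHS = -∫_0^2 v(x) φ(x) dx = 88/15.
LHS = RHS, so the identity holds for this test φ.
Moreover u is smooth here and v(x) = u'(x) = -2*x - 2 pointwise, so the identity holds for every test function. Hence v is the weak derivative of u.


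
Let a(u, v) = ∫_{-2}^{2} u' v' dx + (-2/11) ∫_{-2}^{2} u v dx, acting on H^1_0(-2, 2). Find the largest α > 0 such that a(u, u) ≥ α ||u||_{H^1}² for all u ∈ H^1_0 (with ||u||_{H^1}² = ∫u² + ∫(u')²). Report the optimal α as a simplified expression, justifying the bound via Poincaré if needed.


α = (-32/11 + π^2)/(π^2 + 16)

Coercivity of a(·,·) on H^1_0(-2, 2) means a(u, u) ≥ α ||u||_{H^1}² for every u ∈ H^1_0.
The interval has length L = 4, and Poincaré/coercivity depend only on L. Here a(u, u) = ∫(u')² + (-2/11)·∫u².
Here c = -2/11 < 0 with |c| < (π/L)² = π^2/16, so coercivity still holds. The condition a(u,u) ≥ α||u||_{H^1}² reads (1−α)∫(u')² ≥ (α−c)∫u². Any admissible α is ≤ 1 (rapidly oscillating u have ∫u²/∫(u')² → 0), and α = 1 would force 0 ≥ (1−c)∫u², impossible since c < 1; so 1−α > 0. By the sharp Poincaré inequality on H^1_0 of an interval of length L, ∫(u')² ≥ (π/L)²∫u² with equality for the first sine mode sin(π(x−x₀)/L) (x₀ the left endpoint), so the inequality holds for all u iff (1−α)(π/L)² ≥ α − c, i.e. α ≤ ((π/L)² + c)/((π/L)² + 1) = (1 + c(L/π)²)/(1 + (L/π)²). (Direct route, valid since c ≤ 0: Poincaré gives c∫u² ≥ c(L/π)²∫(u')², so a(u,u) ≥ (1 + c(L/π)²)∫(u')², while ||u||_{H^1}² ≤ (1 + (L/π)²)∫(u')²; dividing yields the same α.) With (π/L)² = π^2/16 and c = -2/11, the largest admissible constant is α = ((π/L)² + c)/((π/L)² + 1).
Simplifying, α = (-32/11 + π^2)/(π^2 + 16).


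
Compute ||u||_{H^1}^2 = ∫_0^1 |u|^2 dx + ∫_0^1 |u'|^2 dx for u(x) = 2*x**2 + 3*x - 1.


||u||_{H^1}^2 = 149/5

The H^1 norm (squared) on an interval (0, L) is
  ||u||_{H^1}^2 = ∫_0^L u(x)^2 dx + ∫_0^L u'(x)^2 dx.
Compute u'(x) = 4*x + 3.
Then u(x)^2 = 4*x**4 + 12*x**3 + 5*x**2 - 6*x + 1 and u'(x)^2 = 16*x**2 + 24*x + 9.
Integrate each monomial from 0 to 1 using ∫_0^1 c·x^n dx = c·1^(n+1)/(n+1):
  ∫_0^1 u(x)^2 dx = ∫_0^1 (4*x^4 + 12*x^3 + 5*x^2 - 6*x + 1) dx. Term by term:
    ∫_0^1 4*x^4 dx = 4/5;  ∫_0^1 12*x^3 dx = 3;  ∫_0^1 5*x^2 dx = 5/3;
    ∫_0^1 -6*x dx = -3;  ∫_0^1 1 dx = 1.
  Sum: 4/5 + 3 + 5/3 − 3 + 1 = 52/15.
  ∫_0^1 u'(x)^2 dx = ∫_0^1 (16*x^2 + 24*x + 9) dx. Term by term:
    ∫_0^1 16*x^2 dx = 16/3;  ∫_0^1 24*x dx = 12;  ∫_0^1 9 dx = 9.
  Sum: 16/3 + 12 + 9 = 79/3.
Adding: ||u||_{H^1}^2 = 52/15 + 79/3 = 149/5.


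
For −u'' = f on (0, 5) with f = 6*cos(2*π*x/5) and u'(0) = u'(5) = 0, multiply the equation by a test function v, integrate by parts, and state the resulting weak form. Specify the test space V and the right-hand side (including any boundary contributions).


V = H^1(0, 5) (no boundary constraint on v; u is determined up to an additive constant); weak form: ∫_0^5 u'v' dx = ∫_0^5 (6*cos(2*π*x/5)) v dx for all v ∈ V.

Multiply both sides by a test function v and integrate from 0 to 5:
  ∫_0^5 −u''(x) v(x) dx = ∫_0^5 f(x) v(x) dx.
Integrate the LHS by parts once:
  ∫_0^5 −u'' v dx = −[u'(x) v(x)]_0^5 + ∫_0^5 u'(x) v'(x) dx.
Thus ∫_0^5 u'(x) v'(x) dx = ∫_0^5 f(x) v(x) dx + [u'(x) v(x)]_0^5.
Choose V so that boundary terms are either known or forced to vanish.
u has homogeneous Neumann: u'(0) = u'(5) = 0. So [u' v]_0^5 = 0·v(5) − 0·v(0) = 0 for any v; take V = H^1(0, 5).
Weak formulation: find u (satisfying any essential BC) such that ∫_0^5 u'(x) v'(x) dx = ∫_0^5 f v dx for all v ∈ V (homogeneous Neumann, so boundary terms vanish).
Substituting f(x) = 6*cos(2*π*x/5), the right-hand side is ∫_0^5 (6*cos(2*π*x/5)) v dx.
Compatibility check (pure Neumann): taking v ≡ 1 ∈ V gives 0 = ∫_0^5 f dx + (0) − (0), i.e. ∫_0^5 f dx must equal u'(0) − u'(5) = 0. Indeed ∫_0^5 (6*cos(2*π*x/5)) dx = 0, so the data are compatible. The solution is then unique only up to an additive constant (fix it e.g. by requiring ∫_0^5 u dx = 0).


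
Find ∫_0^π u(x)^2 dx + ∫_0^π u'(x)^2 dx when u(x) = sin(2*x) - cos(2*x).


||u||_{H^1(0,π)}^2 = 5*π

u'(x) = 2*sin(2*x) + 2*cos(2*x).
Expand u² and (u')² and integrate term by term on (0, π), using: for integers n ≥ 1, ∫_0^π sin²(nx) dx = ∫_0^π cos²(nx) dx = π/2; for n ≠ n', ∫_0^π sin(nx)sin(n'x) dx = ∫_0^π cos(nx)cos(n'x) dx = 0; and by product-to-sum, ∫_0^π sin(nx)cos(n'x) dx = ½∫_0^π [sin((n+n')x) + sin((n−n')x)] dx, which is 0 when n+n' is even and 2n/(n²−n'²) when n+n' is odd (it need not vanish on (0, π)).
  u² squared terms: (-1)²·∫cos(2x)² dx = 1·π/2 = π/2;  (1)²·∫sin(2x)² dx = 1·π/2 = π/2.
  u² cross terms: 2·(-1)·(1)·∫cos(2x)·sin(2x) dx = -2·(0) = 0.
  So ∫_0^π u² dx = π/2 + π/2 + 0 = π.
  (u')² squared terms: (2)²·∫cos(2x)² dx = 4·π/2 = 2*π;  (2)²·∫sin(2x)² dx = 4·π/2 = 2*π.
  (u')² cross terms: 2·(2)·(2)·∫cos(2x)·sin(2x) dx = 8·(0) = 0.
  So ∫_0^π (u')² dx = 2*π + 2*π + 0 = 4*π.
||u||_{H^1}^2 = (π) + (4*π) = 5*π.


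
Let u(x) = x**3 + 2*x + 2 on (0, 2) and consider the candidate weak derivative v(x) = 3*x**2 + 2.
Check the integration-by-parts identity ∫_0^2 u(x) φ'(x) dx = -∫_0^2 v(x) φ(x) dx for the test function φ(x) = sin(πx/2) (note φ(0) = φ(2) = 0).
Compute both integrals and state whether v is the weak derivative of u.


LHS = -32/π + 96/π^3, RHS = -32/π + 96/π^3. Yes, v = u' weakly.

u(x) = x**3 + 2*x + 2, classical derivative u'(x) = 3*x**2 + 2.
φ(x) = sin(πx/2), so φ'(x) = π*cos(π*x/2)/2.
Note φ(0) = φ(2) = 0, so the boundary term u·φ vanishes.
LHS = ∫_0^2 u(x) φ'(x) dx = ∫_0^2 (π*x^3*cos(π*x/2)/2 + π*x*cos(π*x/2) + π*cos(π*x/2)) dx. Term by term:
  ∫_0^2 π*cos(π*x/2) dx = 0;  ∫_0^2 π*x*cos(π*x/2) dx = -8/π;  ∫_0^2 π*x^3*cos(π*x/2)/2 dx = -24/π + 96/π^3.
Sum: 0 − 8/π + -24/π + 96/π^3 = -32/π + 96/π^3.
So LHS = -32/π + 96/π^3.
∫_0^2 v(x) φ(x) dx = ∫_0^2 (3*x^2*sin(π*x/2) + 2*sin(π*x/2)) dx. Term by term:
  ∫_0^2 2*sin(π*x/2) dx = 8/π;  ∫_0^2 3*x^2*sin(π*x/2) dx = -96/π^3 + 24/π.
Sum: 8/π + -96/π^3 + 24/π = -96/π^3 + 32/π.
So RHS = -∫_0^2 v(x) φ(x) dx = -32/π + 96/π^3.
LHS = RHS, so the identity holds for this test φ.
Moreover u is smooth here and v(x) = u'(x) = 3*x**2 + 2 pointwise, so the identity holds for every test function. Hence v is the weak derivative of u.


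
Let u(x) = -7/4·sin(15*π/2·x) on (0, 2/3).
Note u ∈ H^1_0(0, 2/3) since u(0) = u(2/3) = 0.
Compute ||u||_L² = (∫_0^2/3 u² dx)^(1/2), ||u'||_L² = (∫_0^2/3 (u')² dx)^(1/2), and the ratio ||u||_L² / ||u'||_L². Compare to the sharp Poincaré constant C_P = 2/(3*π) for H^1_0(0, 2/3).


||u||_L² / ||u'||_L² = 2/(15*π) < C_P = 2/(3*π).

u(x) = -7/4·sin(15*π/2·x), so u'(x) = -105*π*cos(15*π*x/2)/8.
Writing u(x) = A·sin(kπx/L) with A = -7/4 and k = 5, use ∫_0^L sin²(kπx/L) dx = L/2 and ∫_0^L cos²(kπx/L) dx = L/2.
u² = 49/16·sin²(15*π/2·x) and (u')² = 11025*π^2/64·cos²(15*π/2·x), and each of sin², cos² integrates to L/2 = 1/3 over (0, 2/3).
∫_0^2/3 u² dx = 49/48, so ||u||_L² = 7*sqrt(3)/12.
∫_0^2/3 (u')² dx = 3675*π^2/64, so ||u'||_L² = 35*sqrt(3)*π/8.
Ratio ||u||_L² / ||u'||_L² = 2/(15*π).
Sharp Poincaré constant on H^1_0(0, 2/3) is C_P = L/π = 2/(3*π), achieved by sin(3*π/2·x).
This is the k = 5 harmonic; the ratio L/(kπ) is strictly less than C_P = L/π, consistent with the sharp inequality ||u||_L² ≤ C_P ||u'||_L².


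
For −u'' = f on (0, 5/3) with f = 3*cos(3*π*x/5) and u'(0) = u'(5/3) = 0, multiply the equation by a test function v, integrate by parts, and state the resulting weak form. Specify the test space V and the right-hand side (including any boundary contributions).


V = H^1(0, 5/3) (no boundary constraint on v; u is determined up to an additive constant); weak form: ∫_0^5/3 u'v' dx = ∫_0^5/3 (3*cos(3*π*x/5)) v dx for all v ∈ V.

Multiply both sides by a test function v and integrate from 0 to 5/3:
  ∫_0^5/3 −u''(x) v(x) dx = ∫_0^5/3 f(x) v(x) dx.
Integrate the LHS by parts once:
  ∫_0^5/3 −u'' v dx = −[u'(x) v(x)]_0^5/3 + ∫_0^5/3 u'(x) v'(x) dx.
Thus ∫_0^5/3 u'(x) v'(x) dx = ∫_0^5/3 f(x) v(x) dx + [u'(x) v(x)]_0^5/3.
Choose V so that boundary terms are either known or forced to vanish.
u has homogeneous Neumann: u'(0) = u'(5/3) = 0. So [u' v]_0^5/3 = 0·v(5/3) − 0·v(0) = 0 for any v; take V = H^1(0, 5/3).
Weak formulation: find u (satisfying any essential BC) such that ∫_0^5/3 u'(x) v'(x) dx = ∫_0^5/3 f v dx for all v ∈ V (homogeneous Neumann, so boundary terms vanish).
Substituting f(x) = 3*cos(3*π*x/5), the right-hand side is ∫_0^5/3 (3*cos(3*π*x/5)) v dx.
Compatibility check (pure Neumann): taking v ≡ 1 ∈ V gives 0 = ∫_0^5/3 f dx + (0) − (0), i.e. ∫_0^5/3 f dx must equal u'(0) − u'(5/3) = 0. Indeed ∫_0^5/3 (3*cos(3*π*x/5)) dx = 0, so the data are compatible. The solution is then unique only up to an additive constant (fix it e.g. by requiring ∫_0^5/3 u dx = 0).


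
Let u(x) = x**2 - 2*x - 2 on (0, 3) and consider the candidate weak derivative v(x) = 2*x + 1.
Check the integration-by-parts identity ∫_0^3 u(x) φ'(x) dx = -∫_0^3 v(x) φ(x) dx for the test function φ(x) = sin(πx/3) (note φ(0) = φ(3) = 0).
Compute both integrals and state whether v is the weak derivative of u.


LHS = -6/π, RHS = -24/π. No, v is not the weak derivative of u.

u(x) = x**2 - 2*x - 2, classical derivative u'(x) = 2*x - 2.
φ(x) = sin(πx/3), so φ'(x) = π*cos(π*x/3)/3.
Note φ(0) = φ(3) = 0, so the boundary term u·φ vanishes.
LHS = ∫_0^3 u(x) φ'(x) dx = ∫_0^3 (π*x^2*cos(π*x/3)/3 - 2*π*x*cos(π*x/3)/3 - 2*π*cos(π*x/3)/3) dx. Term by term:
  ∫_0^3 -2*π*cos(π*x/3)/3 dx = 0;  ∫_0^3 -2*π*x*cos(π*x/3)/3 dx = 12/π;  ∫_0^3 π*x^2*cos(π*x/3)/3 dx = -18/π.
Sum: 0 + 12/π − 18/π = -6/π.
So LHS = -6/π.
∫_0^3 v(x) φ(x) dx = ∫_0^3 (2*x*sin(π*x/3) + sin(π*x/3)) dx. Term by term:
  ∫_0^3 2*x*sin(π*x/3) dx = 18/π;  ∫_0^3 sin(π*x/3) dx = 6/π.
Sum: 18/π + 6/π = 24/π.
So RHS = -∫_0^3 v(x) φ(x) dx = -24/π.
LHS − RHS = 18/π ≠ 0, so the identity fails.
(For a valid weak derivative the identity must hold for EVERY test function, in particular this one. The failure shows v is NOT the weak derivative of u.)
Correct weak derivative would be u'(x) = 2*x - 2.


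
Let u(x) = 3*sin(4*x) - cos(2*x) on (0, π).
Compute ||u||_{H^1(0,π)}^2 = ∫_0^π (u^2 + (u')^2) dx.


||u||_{H^1(0,π)}^2 = 79*π

u'(x) = 2*sin(2*x) + 12*cos(4*x).
Expand u² and (u')² and integrate term by term on (0, π), using: for integers n ≥ 1, ∫_0^π sin²(nx) dx = ∫_0^π cos²(nx) dx = π/2; for n ≠ n', ∫_0^π sin(nx)sin(n'x) dx = ∫_0^π cos(nx)cos(n'x) dx = 0; and by product-to-sum, ∫_0^π sin(nx)cos(n'x) dx = ½∫_0^π [sin((n+n')x) + sin((n−n')x)] dx, which is 0 when n+n' is even and 2n/(n²−n'²) when n+n' is odd (it need not vanish on (0, π)).
  u² squared terms: (-1)²·∫cos(2x)² dx = 1·π/2 = π/2;  (3)²·∫sin(4x)² dx = 9·π/2 = 9*π/2.
  u² cross terms: 2·(-1)·(3)·∫cos(2x)·sin(4x) dx = -6·(0) = 0.
  So ∫_0^π u² dx = π/2 + 9*π/2 + 0 = 5*π.
  (u')² squared terms: (2)²·∫sin(2x)² dx = 4·π/2 = 2*π;  (12)²·∫cos(4x)² dx = 144·π/2 = 72*π.
  (u')² cross terms: 2·(2)·(12)·∫sin(2x)·cos(4x) dx = 48·(0) = 0.
  So ∫_0^π (u')² dx = 2*π + 72*π + 0 = 74*π.
||u||_{H^1}^2 = (5*π) + (74*π) = 79*π.


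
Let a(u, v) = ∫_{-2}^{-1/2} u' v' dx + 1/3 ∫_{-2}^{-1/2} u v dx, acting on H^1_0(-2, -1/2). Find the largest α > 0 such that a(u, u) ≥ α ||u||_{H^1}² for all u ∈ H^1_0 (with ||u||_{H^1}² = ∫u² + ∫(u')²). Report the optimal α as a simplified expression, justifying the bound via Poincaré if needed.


α = (3 + 4*π^2)/(9 + 4*π^2)

Coercivity of a(·,·) on H^1_0(-2, -1/2) means a(u, u) ≥ α ||u||_{H^1}² for every u ∈ H^1_0.
The interval has length L = 3/2, and Poincaré/coercivity depend only on L. Here a(u, u) = ∫(u')² + (1/3)·∫u².
Here 0 < c = 1/3 < 1. The condition a(u,u) ≥ α||u||_{H^1}² reads (1−α)∫(u')² ≥ (α−c)∫u². Any admissible α is ≤ 1 (rapidly oscillating u have ∫u²/∫(u')² → 0), and α = 1 would force 0 ≥ (1−c)∫u², impossible since c < 1; so 1−α > 0. By the sharp Poincaré inequality on H^1_0 of an interval of length L, ∫(u')² ≥ (π/L)²∫u² with equality for the first sine mode sin(π(x−x₀)/L) (x₀ the left endpoint), so the inequality holds for all u iff (1−α)(π/L)² ≥ α − c, i.e. α ≤ ((π/L)² + c)/((π/L)² + 1) = (1 + c(L/π)²)/(1 + (L/π)²). With (π/L)² = 4*π^2/9 and c = 1/3, the largest admissible constant is α = ((π/L)² + c)/((π/L)² + 1).
Simplifying, α = (3 + 4*π^2)/(9 + 4*π^2).


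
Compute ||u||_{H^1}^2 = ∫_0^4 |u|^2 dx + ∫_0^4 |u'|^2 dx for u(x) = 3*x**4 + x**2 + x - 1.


||u||_{H^1}^2 = 21975944/35

The H^1 norm (squared) on an interval (0, L) is
  ||u||_{H^1}^2 = ∫_0^L u(x)^2 dx + ∫_0^L u'(x)^2 dx.
Compute u'(x) = 12*x**3 + 2*x + 1.
Then u(x)^2 = 9*x**8 + 6*x**6 + 6*x**5 - 5*x**4 + 2*x**3 - x**2 - 2*x + 1 and u'(x)^2 = 144*x**6 + 48*x**4 + 24*x**3 + 4*x**2 + 4*x + 1.
Integrate each monomial from 0 to 4 using ∫_0^4 c·x^n dx = c·4^(n+1)/(n+1):
  ∫_0^4 u(x)^2 dx = ∫_0^4 (9*x^8 + 6*x^6 + 6*x^5 - 5*x^4 + 2*x^3 - x^2 - 2*x + 1) dx. Term by term:
    ∫_0^4 9*x^8 dx = 262144;  ∫_0^4 6*x^6 dx = 98304/7;  ∫_0^4 6*x^5 dx = 4096;
    ∫_0^4 -5*x^4 dx = -1024;  ∫_0^4 2*x^3 dx = 128;  ∫_0^4 -x^2 dx = -64/3;
    ∫_0^4 -2*x dx = -16;  ∫_0^4 1 dx = 4.
  Sum: 262144 + 98304/7 + 4096 − 1024 + 128 − 64/3 − 16 + 4 = 5866436/21.
  ∫_0^4 u'(x)^2 dx = ∫_0^4 (144*x^6 + 48*x^4 + 24*x^3 + 4*x^2 + 4*x + 1) dx. Term by term:
    ∫_0^4 144*x^6 dx = 2359296/7;  ∫_0^4 48*x^4 dx = 49152/5;  ∫_0^4 24*x^3 dx = 1536;
    ∫_0^4 4*x^2 dx = 256/3;  ∫_0^4 4*x dx = 32;  ∫_0^4 1 dx = 4.
  Sum: 2359296/7 + 49152/5 + 1536 + 256/3 + 32 + 4 = 36595652/105.
Adding: ||u||_{H^1}^2 = 5866436/21 + 36595652/105 = 21975944/35.


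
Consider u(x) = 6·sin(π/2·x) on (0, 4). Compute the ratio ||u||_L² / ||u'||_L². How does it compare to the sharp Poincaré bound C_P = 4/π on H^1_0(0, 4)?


||u||_L² / ||u'||_L² = 2/π < C_P = 4/π.

u(x) = 6·sin(π/2·x), so u'(x) = 3*π*cos(π*x/2).
Writing u(x) = A·sin(kπx/L) with A = 6 and k = 2, use ∫_0^L sin²(kπx/L) dx = L/2 and ∫_0^L cos²(kπx/L) dx = L/2.
u² = 36·sin²(π/2·x) and (u')² = 9*π^2·cos²(π/2·x), and each of sin², cos² integrates to L/2 = 2 over (0, 4).
∫_0^4 u² dx = 72, so ||u||_L² = 6*sqrt(2).
∫_0^4 (u')² dx = 18*π^2, so ||u'||_L² = 3*sqrt(2)*π.
Ratio ||u||_L² / ||u'||_L² = 2/π.
Sharp Poincaré constant on H^1_0(0, 4) is C_P = L/π = 4/π, achieved by sin(π/4·x).
This is the k = 2 harmonic; the ratio L/(kπ) is strictly less than C_P = L/π, consistent with the sharp inequality ||u||_L² ≤ C_P ||u'||_L².


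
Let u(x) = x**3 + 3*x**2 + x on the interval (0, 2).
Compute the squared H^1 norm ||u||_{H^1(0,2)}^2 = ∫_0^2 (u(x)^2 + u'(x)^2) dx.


||u||_{H^1}^2 = 10898/21

The H^1 norm (squared) on an interval (0, L) is
  ||u||_{H^1}^2 = ∫_0^L u(x)^2 dx + ∫_0^L u'(x)^2 dx.
Compute u'(x) = 3*x**2 + 6*x + 1.
Then u(x)^2 = x**6 + 6*x**5 + 11*x**4 + 6*x**3 + x**2 and u'(x)^2 = 9*x**4 + 36*x**3 + 42*x**2 + 12*x + 1.
Integrate each monomial from 0 to 2 using ∫_0^2 c·x^n dx = c·2^(n+1)/(n+1):
  ∫_0^2 u(x)^2 dx = ∫_0^2 (x^6 + 6*x^5 + 11*x^4 + 6*x^3 + x^2) dx. Term by term:
    ∫_0^2 x^6 dx = 128/7;  ∫_0^2 6*x^5 dx = 64;  ∫_0^2 11*x^4 dx = 352/5;
    ∫_0^2 6*x^3 dx = 24;  ∫_0^2 x^2 dx = 8/3.
  Sum: 128/7 + 64 + 352/5 + 24 + 8/3 = 18832/105.
  ∫_0^2 u'(x)^2 dx = ∫_0^2 (9*x^4 + 36*x^3 + 42*x^2 + 12*x + 1) dx. Term by term:
    ∫_0^2 9*x^4 dx = 288/5;  ∫_0^2 36*x^3 dx = 144;  ∫_0^2 42*x^2 dx = 112;
    ∫_0^2 12*x dx = 24;  ∫_0^2 1 dx = 2.
  Sum: 288/5 + 144 + 112 + 24 + 2 = 1698/5.
Adding: ||u||_{H^1}^2 = 18832/105 + 1698/5 = 10898/21.


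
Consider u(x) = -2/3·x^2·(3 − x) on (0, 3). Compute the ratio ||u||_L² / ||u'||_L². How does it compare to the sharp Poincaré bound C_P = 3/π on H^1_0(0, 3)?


||u||_L² / ||u'||_L² = 3*sqrt(14)/14 < C_P = 3/π.

u(x) = -2/3·x^2·(3 − x), so u'(x) = 2*x*(x - 2).
u(x) = -2/3·x^2·(3 − x) vanishes at x = 0 and x = 3, so u ∈ H^1_0(0, 3). Differentiate via the product rule and integrate the resulting polynomials term by term.
  ∫_0^3 u² dx = ∫_0^3 (4*x^6/9 - 8*x^5/3 + 4*x^4) dx. Term by term:
    ∫_0^3 4*x^6/9 dx = 972/7;  ∫_0^3 -8*x^5/3 dx = -324;  ∫_0^3 4*x^4 dx = 972/5.
  Sum: 972/7 − 324 + 972/5 = 324/35.
  ∫_0^3 (u')² dx = ∫_0^3 (4*x^4 - 16*x^3 + 16*x^2) dx. Term by term:
    ∫_0^3 4*x^4 dx = 972/5;  ∫_0^3 -16*x^3 dx = -324;  ∫_0^3 16*x^2 dx = 144.
  Sum: 972/5 − 324 + 144 = 72/5.
∫_0^3 u² dx = 324/35, so ||u||_L² = 18*sqrt(35)/35.
∫_0^3 (u')² dx = 72/5, so ||u'||_L² = 6*sqrt(10)/5.
Ratio ||u||_L² / ||u'||_L² = 3*sqrt(14)/14.
Sharp Poincaré constant on H^1_0(0, 3) is C_P = L/π = 3/π, achieved by sin(π/3·x).
A polynomial bump cannot attain the sharp Poincaré constant (only the first sine eigenfunction does), so the ratio is strictly less than C_P, consistent with ||u||_L² ≤ C_P ||u'||_L².


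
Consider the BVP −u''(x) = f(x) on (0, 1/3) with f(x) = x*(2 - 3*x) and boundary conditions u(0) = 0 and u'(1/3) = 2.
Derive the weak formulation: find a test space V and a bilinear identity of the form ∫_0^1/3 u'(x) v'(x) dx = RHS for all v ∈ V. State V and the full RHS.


V = {v ∈ H^1(0, 1/3) : v(0) = 0} (test functions vanish at x = 0 where u is specified); weak form: ∫_0^1/3 u'v' dx = ∫_0^1/3 (x*(2 - 3*x)) v dx + 2·v(1/3) for all v ∈ V.

Multiply both sides by a test function v and integrate from 0 to 1/3:
  ∫_0^1/3 −u''(x) v(x) dx = ∫_0^1/3 f(x) v(x) dx.
Integrate the LHS by parts once:
  ∫_0^1/3 −u'' v dx = −[u'(x) v(x)]_0^1/3 + ∫_0^1/3 u'(x) v'(x) dx.
Thus ∫_0^1/3 u'(x) v'(x) dx = ∫_0^1/3 f(x) v(x) dx + [u'(x) v(x)]_0^1/3.
Choose V so that boundary terms are either known or forced to vanish.
Mixed BC: u(0) = 0 (Dirichlet) and u'(1/3) = 2 (Neumann). Define V = {v ∈ H^1(0, 1/3) : v(0) = 0}. Then [u' v]_0^1/3 = u'(1/3)·v(1/3) − u'(0)·0 = 2·v(1/3).
Weak formulation: find u (satisfying any essential BC) such that ∫_0^1/3 u'(x) v'(x) dx = ∫_0^1/3 f v dx + 2·v(1/3) for all v ∈ V (Dirichlet at 0 absorbed into V; Neumann datum at x = 1/3 contributes the boundary term).
Substituting f(x) = x*(2 - 3*x), the right-hand side is ∫_0^1/3 (x*(2 - 3*x)) v dx + 2·v(1/3).
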